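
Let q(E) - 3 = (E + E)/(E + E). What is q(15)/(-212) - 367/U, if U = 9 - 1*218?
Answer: 19242/11077 ≈ 1.7371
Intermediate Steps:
q(E) = 4 (q(E) = 3 + (E + E)/(E + E) = 3 + (2*E)/((2*E)) = 3 + (2*E)*(1/(2*E)) = 3 + 1 = 4)
U = -209 (U = 9 - 218 = -209)
q(15)/(-212) - 367/U = 4/(-212) - 367/(-209) = 4*(-1/212) - 367*(-1/209) = -1/53 + 367/209 = 19242/11077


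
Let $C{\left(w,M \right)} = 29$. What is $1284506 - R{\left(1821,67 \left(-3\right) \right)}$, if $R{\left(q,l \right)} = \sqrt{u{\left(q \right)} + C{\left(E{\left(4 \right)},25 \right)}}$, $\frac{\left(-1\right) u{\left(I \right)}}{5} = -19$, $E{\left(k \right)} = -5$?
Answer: $1284506 - 2 \sqrt{31} \approx 1.2845 \cdot 10^{6}$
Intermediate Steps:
$u{\left(I \right)} = 95$ ($u{\left(I \right)} = \left(-5\right) \left(-19\right) = 95$)
$R{\left(q,l \right)} = 2 \sqrt{31}$ ($R{\left(q,l \right)} = \sqrt{95 + 29} = \sqrt{124} = 2 \sqrt{31}$)
$1284506 - R{\left(1821,67 \left(-3\right) \right)} = 1284506 - 2 \sqrt{31}$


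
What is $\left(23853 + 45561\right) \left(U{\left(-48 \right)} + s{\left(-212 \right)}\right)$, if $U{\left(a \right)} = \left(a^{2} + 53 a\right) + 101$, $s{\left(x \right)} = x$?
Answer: $-24364314$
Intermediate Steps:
$U{\left(a \right)} = 101 + a^{2} + 53 a$
$\left(23853 + 45561\right) \left(U{\left(-48 \right)} + s{\left(-212 \right)}\right) = \left(23853 + 45561\right) \left(\left(101 + \left(-48\right)^{2} + 53 \left(-48\right)\right) - 212\right) = 69414 \left(\left(101 + 2304 - 2544\right) - 212\right) = 69414 \left(-139 - 212\right) = 69414 \left(-351\right) = -24364314$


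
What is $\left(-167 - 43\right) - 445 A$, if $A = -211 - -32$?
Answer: $79445$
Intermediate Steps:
$A = -179$ ($A = -211 + 32 = -179$)
$\left(-167 - 43\right) - 445 A = \left(-167 - 43\right) - -79655 = -210 + 79655 = 79445$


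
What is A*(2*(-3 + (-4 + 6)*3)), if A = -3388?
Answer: -20328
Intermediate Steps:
A*(2*(-3 + (-4 + 6)*3)) = -6776*(-3 + (-4 + 6)*3) = -6776*(-3 + 2*3) = -6776*(-3 + 6) = -6776*3 = -3388*6 = -20328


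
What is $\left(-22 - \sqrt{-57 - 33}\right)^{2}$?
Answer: $394 + 132 i \sqrt{10} \approx 394.0 + 417.42 i$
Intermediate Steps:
$\left(-22 - \sqrt{-57 - 33}\right)^{2} = \left(-22 - \sqrt{-90}\right)^{2} = \left(-22 - 3 i \sqrt{10}\right)^{2}$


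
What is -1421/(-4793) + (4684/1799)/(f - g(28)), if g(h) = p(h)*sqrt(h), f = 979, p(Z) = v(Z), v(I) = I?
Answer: 2415999766679/8074976606823 + 37472*sqrt(7)/240677673 ≈ 0.29961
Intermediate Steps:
p(Z) = Z
g(h) = h**(3/2) (g(h) = h*sqrt(h) = h**(3/2))
-1421/(-4793) + (4684/1799)/(f - g(28)) = -1421/(-4793) + (4684/1799)/(979 - 28**(3/2)) = -1421*(-1/4793) + (4684*(1/1799))/(979 - 56*sqrt(7)) = 1421/4793 + 4684/(1799*(979 - 56*sqrt(7)))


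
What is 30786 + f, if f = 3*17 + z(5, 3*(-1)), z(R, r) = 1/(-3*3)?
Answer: 277532/9 ≈ 30837.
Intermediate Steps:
z(R, r) = -1/9 (z(R, r) = 1/(-9) = -1/9)
f = 458/9 (f = 3*17 - 1/9 = 51 - 1/9 = 458/9 ≈ 50.889)
30786 + f = 30786 + 458/9 = 277532/9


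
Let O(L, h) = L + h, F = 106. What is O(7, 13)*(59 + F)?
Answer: 3300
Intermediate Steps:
O(7, 13)*(59 + F) = (7 + 13)*(59 + 106) = 20*165 = 3300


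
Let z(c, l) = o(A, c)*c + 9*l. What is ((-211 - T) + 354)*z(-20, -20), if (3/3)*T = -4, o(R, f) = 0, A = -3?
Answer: -26460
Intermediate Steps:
T = -4
z(c, l) = 9*l (z(c, l) = 0*c + 9*l = 0 + 9*l = 9*l)
((-211 - T) + 354)*z(-20, -20) = ((-211 - 1*(-4)) + 354)*(9*(-20)) = ((-211 + 4) + 354)*(-180) = (-207 + 354)*(-180) = 147*(-180) = -26460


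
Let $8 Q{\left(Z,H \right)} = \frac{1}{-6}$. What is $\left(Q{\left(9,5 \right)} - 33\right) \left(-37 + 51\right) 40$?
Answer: $- \frac{55475}{3} \approx -18492.0$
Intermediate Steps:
$Q{\left(Z,H \right)} = - \frac{1}{48}$ ($Q{\left(Z,H \right)} = \frac{1}{8 \left(-6\right)} = \frac{1}{8} \left(- \frac{1}{6}\right) = - \frac{1}{48}$)
$\left(Q{\left(9,5 \right)} - 33\right) \left(-37 + 51\right) 40 = \left(- \frac{1}{48} - 33\right) \left(-37 + 51\right) 40 = \left(- \frac{1585}{48}\right) 14 \cdot 40 = \left(- \frac{11095}{24}\right) 40 = - \frac{55475}{3}$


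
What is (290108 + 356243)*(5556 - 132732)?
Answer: -82200334776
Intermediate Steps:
(290108 + 356243)*(5556 - 132732) = 646351*(-127176) = -82200334776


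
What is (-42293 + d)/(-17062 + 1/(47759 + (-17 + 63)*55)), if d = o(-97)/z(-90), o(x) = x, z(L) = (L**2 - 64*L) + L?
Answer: 9762347213441/3938361909030 ≈ 2.4788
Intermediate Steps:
z(L) = L**2 - 63*L
d = -97/13770 (d = -97*(-1/(90*(-63 - 90))) = -97/((-90*(-153))) = -97/13770 ≈ -0.0070443)
(-42293 + d)/(-17062 + 1/(47759 + (-17 + 63)*55)) = (-42293 - 97/13770)/(-17062 + 1/(47759 + (-17 + 63)*55)) = -582374707/(13770*(-17062 + 1/(47759 + 46*55))) = -582374707/(13770*(-17062 + 1/(47759 + 2530))) = -582374707/(13770*(-17062 + 1/50289)) = -582374707/(13770*(-858030917/50289)) = -582374707/13770*(-50289/858030917) = 9762347213441/3938361909030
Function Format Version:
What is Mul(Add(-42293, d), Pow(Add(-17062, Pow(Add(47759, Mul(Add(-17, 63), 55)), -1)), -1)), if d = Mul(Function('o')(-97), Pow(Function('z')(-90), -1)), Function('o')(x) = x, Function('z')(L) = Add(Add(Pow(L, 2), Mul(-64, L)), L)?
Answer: Rational(9762347213441, 3938361909030) ≈ 2.4788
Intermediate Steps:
Function('z')(L) = Add(Pow(L, 2), Mul(-63, L))
d = Rational(-97, 13770) (d = Mul(-97, Pow(Mul(-90, Add(-63, -90)), -1)) = Mul(-97, Pow(Mul(-90, -153), -1)) = Mul(-97, Pow(13770, -1)) = Mul(-97, Rational(1, 13770)) = Rational(-97, 13770) ≈ -0.0070443)
Mul(Add(-42293, d), Pow(Add(-17062, Pow(Add(47759, Mul(Add(-17, 63), 55)), -1)), -1)) = Mul(Add(-42293, Rational(-97, 13770)), Pow(Add(-17062, Pow(Add(47759, Mul(Add(-17, 63), 55)), -1)), -1)) = Mul(Rational(-582374707, 13770), Pow(Add(-17062, Pow(Add(47759, Mul(46, 55)), -1)), -1)) = Mul(Rational(-582374707, 13770), Pow(Add(-17062, Pow(Add(47759, 2530), -1)), -1)) = Mul(Rational(-582374707, 13770), Pow(Add(-17062, Pow(50289, -1)), -1)) = Mul(Rational(-582374707, 13770), Pow(Add(-17062, Rational(1, 50289)), -1)) = Mul(Rational(-582374707, 13770), Pow(Rational(-858030917, 50289), -1)) = Mul(Rational(-582374707, 13770), Rational(-50289, 858030917)) = Rational(9762347213441, 3938361909030)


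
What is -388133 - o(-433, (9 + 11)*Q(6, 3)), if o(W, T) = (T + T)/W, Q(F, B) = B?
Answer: -168061469/433 ≈ -3.8813e+5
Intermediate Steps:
o(W, T) = 2*T/W (o(W, T) = (2*T)/W = 2*T/W)
-388133 - o(-433, (9 + 11)*Q(6, 3)) = -388133 - 2*(9 + 11)*3/(-433) = -388133 - 2*20*3*(-1)/433 = -388133 - 2*60*(-1)/433 = -388133 - 1*(-120/433) = -388133 + 120/433 = -168061469/433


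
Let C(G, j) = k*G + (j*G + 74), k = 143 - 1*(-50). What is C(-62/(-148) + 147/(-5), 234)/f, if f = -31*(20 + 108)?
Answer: 4551341/1468160 ≈ 3.1000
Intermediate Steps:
k = 193 (k = 143 + 50 = 193)
C(G, j) = 74 + 193*G + G*j (C(G, j) = 193*G + (j*G + 74) = 193*G + (G*j + 74) = 193*G + (74 + G*j) = 74 + 193*G + G*j)
f = -3968 (f = -31*128 = -3968)
C(-62/(-148) + 147/(-5), 234)/f = (74 + 193*(-62/(-148) + 147/(-5)) + (-62/(-148) + 147/(-5))*234)/(-3968) = (74 + 193*(-62*(-1/148) + 147*(-1/5)) + (-62*(-1/148) + 147*(-1/5))*234)*(-1/3968) = (74 + 193*(31/74 - 147/5) + (31/74 - 147/5)*234)*(-1/3968) = (74 + 193*(-10723/370) - 10723/370*234)*(-1/3968) = (74 - 2069539/370 - 1254591/185)*(-1/3968) = -4551341/370*(-1/3968) = 4551341/1468160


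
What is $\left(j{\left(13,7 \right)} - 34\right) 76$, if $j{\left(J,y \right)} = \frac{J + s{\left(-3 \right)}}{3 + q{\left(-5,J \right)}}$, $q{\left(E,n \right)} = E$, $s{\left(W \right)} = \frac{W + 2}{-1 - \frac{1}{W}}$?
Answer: $-3135$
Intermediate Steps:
$s{\left(W \right)} = \frac{2 + W}{-1 - \frac{1}{W}}$
$j{\left(J,y \right)} = - \frac{3}{4} - \frac{J}{2}$ ($j{\left(J,y \right)} = \frac{J - - \frac{3 \left(2 - 3\right)}{1 - 3}}{3 - 5} = \frac{J - \left(-3\right) \frac{1}{-2} \left(-1\right)}{-2} = \left(J - \left(-3\right) \left(- \frac{1}{2}\right) \left(-1\right)\right) \left(- \frac{1}{2}\right) = \left(J + \frac{3}{2}\right) \left(- \frac{1}{2}\right) = \left(\frac{3}{2} + J\right) \left(- \frac{1}{2}\right) = - \frac{3}{4} - \frac{J}{2}$)
$\left(j{\left(13,7 \right)} - 34\right) 76 = \left(\left(- \frac{3}{4} - \frac{13}{2}\right) - 34\right) 76 = \left(- \frac{29}{4} - 34\right) 76 = \left(- \frac{165}{4}\right) 76 = -3135$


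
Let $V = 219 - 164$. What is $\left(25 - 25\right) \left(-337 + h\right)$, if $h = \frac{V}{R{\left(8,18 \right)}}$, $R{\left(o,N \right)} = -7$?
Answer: $0$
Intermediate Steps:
$V = 55$
$h = - \frac{55}{7}$ ($h = \frac{55}{-7} = 55 \left(- \frac{1}{7}\right) = - \frac{55}{7} \approx -7.8571$)
$\left(25 - 25\right) \left(-337 + h\right) = \left(25 - 25\right) \left(-337 - \frac{55}{7}\right) = \left(25 - 25\right) \left(- \frac{2414}{7}\right) = 0 \left(- \frac{2414}{7}\right) = 0$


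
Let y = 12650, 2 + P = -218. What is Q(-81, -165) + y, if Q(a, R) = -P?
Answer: 12870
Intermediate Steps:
P = -220 (P = -2 - 218 = -220)
Q(a, R) = 220 (Q(a, R) = -1*(-220) = 220)
Q(-81, -165) + y = 220 + 12650 = 12870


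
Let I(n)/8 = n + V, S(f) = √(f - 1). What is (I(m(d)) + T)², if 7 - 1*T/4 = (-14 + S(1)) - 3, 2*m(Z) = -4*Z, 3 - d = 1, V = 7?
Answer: 14400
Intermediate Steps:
d = 2 (d = 3 - 1*1 = 3 - 1 = 2)
S(f) = √(-1 + f)
m(Z) = -2*Z (m(Z) = (-4*Z)/2 = -2*Z)
T = 96 (T = 28 - 4*((-14 + √(-1 + 1)) - 3) = 28 - 4*((-14 + √0) - 3) = 28 - 4*((-14 + 0) - 3) = 28 - 4*(-14 - 3) = 28 - 4*(-17) = 28 + 68 = 96)
I(n) = 56 + 8*n (I(n) = 8*(n + 7) = 8*(7 + n) = 56 + 8*n)
(I(m(d)) + T)² = ((56 + 8*(-2*2)) + 96)² = ((56 + 8*(-4)) + 96)² = ((56 - 32) + 96)² = (24 + 96)² = 120² = 14400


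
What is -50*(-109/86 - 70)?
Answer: 153225/43 ≈ 3563.4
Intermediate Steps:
-50*(-109/86 - 70) = -50*(-6129/86) = 153225/43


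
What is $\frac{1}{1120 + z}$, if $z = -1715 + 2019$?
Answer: $\frac{1}{1424} \approx 0.00070225$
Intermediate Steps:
$z = 304$
$\frac{1}{1120 + z} = \frac{1}{1120 + 304} = \frac{1}{1424}$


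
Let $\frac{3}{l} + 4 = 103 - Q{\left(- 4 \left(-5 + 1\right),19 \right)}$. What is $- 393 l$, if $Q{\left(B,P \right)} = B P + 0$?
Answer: $\frac{1179}{205} \approx 5.7512$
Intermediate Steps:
$Q{\left(B,P \right)} = B P$
$l = - \frac{3}{205}$ ($l = \frac{3}{-4 + \left(103 - - 4 \left(-5 + 1\right) 19\right)} = \frac{3}{-4 + \left(103 - \left(-4\right) \left(-4\right) 19\right)} = \frac{3}{-4 + \left(103 - 16 \cdot 19\right)} = \frac{3}{-4 + \left(103 - 304\right)} = \frac{3}{-4 - 201} = \frac{3}{-205} = 3 \left(- \frac{1}{205}\right) = - \frac{3}{205} \approx -0.014634$)
$- 393 l = \left(-393\right) \left(- \frac{3}{205}\right) = \frac{1179}{205}$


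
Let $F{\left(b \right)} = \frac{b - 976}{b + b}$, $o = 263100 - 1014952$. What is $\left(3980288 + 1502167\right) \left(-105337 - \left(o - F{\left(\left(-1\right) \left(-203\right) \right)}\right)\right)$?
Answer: $\frac{1439058456158235}{406} \approx 3.5445 \cdot 10^{12}$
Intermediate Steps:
$o = -751852$ ($o = 263100 - 1014952 = -751852$)
$F{\left(b \right)} = \frac{-976 + b}{2 b}$
$\left(3980288 + 1502167\right) \left(-105337 - \left(o - F{\left(\left(-1\right) \left(-203\right) \right)}\right)\right) = \left(3980288 + 1502167\right) \left(-105337 + \left(\frac{-976 - -203}{2 \left(\left(-1\right) \left(-203\right)\right)} - -751852\right)\right) = 5482455 \left(-105337 + \left(\frac{-976 + 203}{2 \cdot 203} + 751852\right)\right) = 5482455 \left(-105337 + \left(\frac{1}{2} \cdot \frac{1}{203} \left(-773\right) + 751852\right)\right) = 5482455 \left(-105337 + \left(- \frac{773}{406} + 751852\right)\right) = 5482455 \left(-105337 + \frac{305251139}{406}\right) = 5482455 \cdot \frac{262484317}{406} = \frac{1439058456158235}{406}$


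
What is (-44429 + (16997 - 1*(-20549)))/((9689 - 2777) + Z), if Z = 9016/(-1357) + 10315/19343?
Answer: -7855134271/7881256273 ≈ -0.99669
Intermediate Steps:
Z = -6973871/1141237 (Z = 9016*(-1/1357) + 10315*(1/19343) = -392/59 + 10315/19343 = -6973871/1141237 ≈ -6.1108)
(-44429 + (16997 - 1*(-20549)))/((9689 - 2777) + Z) = (-44429 + (16997 - 1*(-20549)))/((9689 - 2777) - 6973871/1141237) = (-44429 + (16997 + 20549))/(6912 - 6973871/1141237) = (-44429 + 37546)/(7881256273/1141237) = -6883*1141237/7881256273 = -7855134271/7881256273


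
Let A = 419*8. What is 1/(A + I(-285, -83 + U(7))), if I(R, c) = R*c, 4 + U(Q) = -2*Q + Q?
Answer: 1/30142 ≈ 3.3176e-5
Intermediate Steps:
U(Q) = -4 - Q (U(Q) = -4 + (-2*Q + Q) = -4 - Q)
A = 3352
1/(A + I(-285, -83 + U(7))) = 1/(3352 - 285*(-83 + (-4 - 1*7))) = 1/(3352 - 285*(-83 + (-4 - 7))) = 1/(3352 - 285*(-83 - 11)) = 1/(3352 - 285*(-94)) = 1/(3352 + 26790) = 1/30142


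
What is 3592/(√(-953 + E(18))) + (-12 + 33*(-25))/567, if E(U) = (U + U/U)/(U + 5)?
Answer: -31/21 - 1796*I*√5037/1095 ≈ -1.4762 - 116.41*I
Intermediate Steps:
E(U) = (1 + U)/(5 + U) (E(U) = (U + 1)/(5 + U) = (1 + U)/(5 + U))
3592/(√(-953 + E(18))) + (-12 + 33*(-25))/567 = 3592/(√(-953 + (1 + 18)/(5 + 18))) + (-12 + 33*(-25))/567 = 3592/(√(-953 + 19/23)) + (-12 - 825)*(1/567) = 3592/(√(-953 + (1/23)*19)) - 837*1/567 = 3592/(√(-953 + 19/23)) - 31/21 = 3592/(√(-21900/23)) - 31/21 = 3592/((10*I*√5037/23)) - 31/21 = 3592*(-I*√5037/2190) - 31/21 = -1796*I*√5037/1095 - 31/21 = -31/21 - 1796*I*√5037/1095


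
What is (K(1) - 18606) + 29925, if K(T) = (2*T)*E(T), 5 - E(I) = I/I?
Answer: 11327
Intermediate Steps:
E(I) = 4 (E(I) = 5 - I/I = 5 - 1*1 = 5 - 1 = 4)
K(T) = 8*T (K(T) = (2*T)*4 = 8*T)
(K(1) - 18606) + 29925 = (8*1 - 18606) + 29925 = (8 - 18606) + 29925 = -18598 + 29925 = 11327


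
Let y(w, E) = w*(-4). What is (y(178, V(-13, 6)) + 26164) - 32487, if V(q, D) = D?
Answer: -7035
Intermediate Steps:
y(w, E) = -4*w
(y(178, V(-13, 6)) + 26164) - 32487 = (-4*178 + 26164) - 32487 = (-712 + 26164) - 32487 = 25452 - 32487 = -7035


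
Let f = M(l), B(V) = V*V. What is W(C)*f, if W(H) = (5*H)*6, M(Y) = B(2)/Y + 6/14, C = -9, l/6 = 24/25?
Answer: -4245/14 ≈ -303.21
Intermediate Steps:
B(V) = V**2
l = 144/25 (l = 6*(24/25) = 144/25 ≈ 5.7600)
M(Y) = 3/7 + 4/Y (M(Y) = 2**2/Y + 6/14 = 4/Y + 6*(1/14) = 4/Y + 3/7 = 3/7 + 4/Y)
W(H) = 30*H
f = 283/252 (f = 3/7 + 4/(144/25) = 3/7 + 4*(25/144) = 3/7 + 25/36 = 283/252 ≈ 1.1230)
W(C)*f = (30*(-9))*(283/252) = -270*283/252 = -4245/14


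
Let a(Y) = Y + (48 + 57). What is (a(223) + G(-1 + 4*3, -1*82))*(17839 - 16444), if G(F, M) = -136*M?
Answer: 16014600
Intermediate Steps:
a(Y) = 105 + Y (a(Y) = Y + 105 = 105 + Y)
(a(223) + G(-1 + 4*3, -1*82))*(17839 - 16444) = ((105 + 223) - (-136)*82)*(17839 - 16444) = (328 - 136*(-82))*1395 = (328 + 11152)*1395 = 11480*1395 = 16014600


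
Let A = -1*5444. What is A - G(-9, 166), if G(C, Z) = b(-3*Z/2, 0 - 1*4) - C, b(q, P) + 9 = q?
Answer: -5195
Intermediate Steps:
A = -5444
b(q, P) = -9 + q
G(C, Z) = -9 - C - 3*Z/2 (G(C, Z) = (-9 - 3*Z/2) - C = -9 - C - 3*Z/2)
A - G(-9, 166) = -5444 - (-9 - 1*(-9) - 3/2*166) = -5444 - (-9 + 9 - 249) = -5444 - 1*(-249) = -5444 + 249 = -5195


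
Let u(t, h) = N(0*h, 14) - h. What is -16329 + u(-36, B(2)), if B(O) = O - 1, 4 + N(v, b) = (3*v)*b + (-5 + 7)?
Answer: -16332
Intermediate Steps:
N(v, b) = -2 + 3*b*v (N(v, b) = -4 + ((3*v)*b + (-5 + 7)) = -4 + (3*b*v + 2) = -4 + (2 + 3*b*v) = -2 + 3*b*v)
B(O) = -1 + O
u(t, h) = -2 - h (u(t, h) = (-2 + 3*14*(0*h)) - h = (-2 + 3*14*0) - h = (-2 + 0) - h = -2 - h)
-16329 + u(-36, B(2)) = -16329 + (-2 - (-1 + 2)) = -16329 + (-2 - 1*1) = -16329 + (-2 - 1) = -16329 - 3 = -16332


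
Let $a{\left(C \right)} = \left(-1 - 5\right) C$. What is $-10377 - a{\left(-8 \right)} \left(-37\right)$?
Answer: $-8601$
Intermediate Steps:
$a{\left(C \right)} = - 6 C$
$-10377 - a{\left(-8 \right)} \left(-37\right) = -10377 - \left(-6\right) \left(-8\right) \left(-37\right) = -10377 - 48 \left(-37\right) = -10377 - -1776 = -10377 + 1776 = -8601$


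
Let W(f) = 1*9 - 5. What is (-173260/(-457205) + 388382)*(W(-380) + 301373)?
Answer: 10703124812877978/91441 ≈ 1.1705e+11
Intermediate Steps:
W(f) = 4 (W(f) = 9 - 5 = 4)
(-173260/(-457205) + 388382)*(W(-380) + 301373) = (-173260/(-457205) + 388382)*(4 + 301373) = (-173260*(-1/457205) + 388382)*301377 = (34652/91441 + 388382)*301377 = (35514073114/91441)*301377 = 10703124812877978/91441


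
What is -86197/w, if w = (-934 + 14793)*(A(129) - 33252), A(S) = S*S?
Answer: 86197/230211849 ≈ 0.00037442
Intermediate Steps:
A(S) = S**2
w = -230211849 (w = (-934 + 14793)*(129**2 - 33252) = 13859*(16641 - 33252) = 13859*(-16611) = -230211849)
-86197/w = -86197/(-230211849) = -86197*(-1/230211849) = 86197/230211849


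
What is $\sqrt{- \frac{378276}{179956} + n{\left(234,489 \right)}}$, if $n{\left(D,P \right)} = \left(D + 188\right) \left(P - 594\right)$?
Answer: $\frac{627 i \sqrt{228139219}}{44989} \approx 210.5 i$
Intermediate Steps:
$n{\left(D,P \right)} = \left(-594 + P\right) \left(188 + D\right)$ ($n{\left(D,P \right)} = \left(188 + D\right) \left(-594 + P\right) = \left(-594 + P\right) \left(188 + D\right)$)
$\sqrt{- \frac{378276}{179956} + n{\left(234,489 \right)}} = \sqrt{- \frac{378276}{179956} + \left(-111672 - 138996 + 188 \cdot 489 + 234 \cdot 489\right)} = \sqrt{\left(-378276\right) \frac{1}{179956} + \left(-111672 - 138996 + 91932 + 114426\right)} = \sqrt{- \frac{94569}{44989} - 44310} = \sqrt{- \frac{1993557159}{44989}} = \frac{627 i \sqrt{228139219}}{44989}$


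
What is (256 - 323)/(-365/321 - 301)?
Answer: 21507/96986 ≈ 0.22175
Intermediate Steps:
(256 - 323)/(-365/321 - 301) = -67/(-365*1/321 - 301) = -67/(-365/321 - 301) = -67/(-96986/321) = -67*(-321/96986) = 21507/96986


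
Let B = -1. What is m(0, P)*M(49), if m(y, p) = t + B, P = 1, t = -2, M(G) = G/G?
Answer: -3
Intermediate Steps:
M(G) = 1
m(y, p) = -3 (m(y, p) = -2 - 1 = -3)
m(0, P)*M(49) = -3*1 = -3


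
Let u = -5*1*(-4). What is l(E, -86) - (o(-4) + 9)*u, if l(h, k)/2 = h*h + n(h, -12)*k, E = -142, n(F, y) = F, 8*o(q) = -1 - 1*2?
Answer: 129159/2 ≈ 64580.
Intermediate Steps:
o(q) = -3/8 (o(q) = (-1 - 1*2)/8 = (-1 - 2)/8 = (1/8)*(-3) = -3/8)
u = 20 (u = -5*(-4) = 20)
l(h, k) = 2*h**2 + 2*h*k (l(h, k) = 2*(h*h + h*k) = 2*(h**2 + h*k) = 2*h**2 + 2*h*k)
l(E, -86) - (o(-4) + 9)*u = 2*(-142)*(-142 - 86) - (-3/8 + 9)*20 = 2*(-142)*(-228) - 69*20/8 = 64752 - 1*345/2 = 64752 - 345/2 = 129159/2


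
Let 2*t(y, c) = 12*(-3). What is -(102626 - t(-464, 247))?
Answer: -102644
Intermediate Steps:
t(y, c) = -18 (t(y, c) = (12*(-3))/2 = (½)*(-36) = -18)
-(102626 - t(-464, 247)) = -(102626 - 1*(-18)) = -(102626 + 18) = -1*102644 = -102644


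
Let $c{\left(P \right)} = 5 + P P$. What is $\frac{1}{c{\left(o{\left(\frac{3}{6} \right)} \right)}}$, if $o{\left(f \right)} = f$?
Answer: $\frac{4}{21} \approx 0.19048$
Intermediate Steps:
$c{\left(P \right)} = 5 + P^{2}$
$\frac{1}{c{\left(o{\left(\frac{3}{6} \right)} \right)}} = \frac{1}{5 + \left(\frac{3}{6}\right)^{2}} = \frac{1}{5 + \left(3 \cdot \frac{1}{6}\right)^{2}} = \frac{1}{5 + \left(\frac{1}{2}\right)^{2}} = \frac{1}{5 + \frac{1}{4}} = \frac{1}{\frac{21}{4}} = \frac{4}{21}$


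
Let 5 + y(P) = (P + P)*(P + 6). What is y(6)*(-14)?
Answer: -1946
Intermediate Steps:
y(P) = -5 + 2*P*(6 + P) (y(P) = -5 + (P + P)*(P + 6) = -5 + (2*P)*(6 + P) = -5 + 2*P*(6 + P))
y(6)*(-14) = (-5 + 2*6² + 12*6)*(-14) = (-5 + 2*36 + 72)*(-14) = (-5 + 72 + 72)*(-14) = 139*(-14) = -1946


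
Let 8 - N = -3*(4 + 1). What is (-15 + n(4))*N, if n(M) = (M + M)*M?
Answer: 391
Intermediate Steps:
n(M) = 2*M**2 (n(M) = (2*M)*M = 2*M**2)
N = 23 (N = 8 - (-3)*(4 + 1) = 8 - (-3)*5 = 8 - 1*(-15) = 8 + 15 = 23)
(-15 + n(4))*N = (-15 + 2*4**2)*23 = (-15 + 2*16)*23 = (-15 + 32)*23 = 17*23 = 391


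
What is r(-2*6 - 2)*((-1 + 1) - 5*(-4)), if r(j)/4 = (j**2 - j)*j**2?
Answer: 3292800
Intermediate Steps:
r(j) = 4*j**2*(j**2 - j) (r(j) = 4*((j**2 - j)*j**2) = 4*(j**2*(j**2 - j)) = 4*j**2*(j**2 - j))
r(-2*6 - 2)*((-1 + 1) - 5*(-4)) = (4*(-2*6 - 2)**3*(-1 + (-2*6 - 2)))*((-1 + 1) - 5*(-4)) = (4*(-12 - 2)**3*(-1 + (-12 - 2)))*(0 + 20) = (4*(-14)**3*(-1 - 14))*20 = (4*(-2744)*(-15))*20 = 164640*20 = 3292800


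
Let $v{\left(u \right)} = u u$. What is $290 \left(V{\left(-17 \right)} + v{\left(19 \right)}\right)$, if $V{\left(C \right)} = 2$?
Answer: $105270$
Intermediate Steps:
$v{\left(u \right)} = u^{2}$
$290 \left(V{\left(-17 \right)} + v{\left(19 \right)}\right) = 290 \left(2 + 19^{2}\right) = 290 \left(2 + 361\right) = 290 \cdot 363 = 105270$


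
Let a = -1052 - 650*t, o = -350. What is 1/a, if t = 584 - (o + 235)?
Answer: -1/455402 ≈ -2.1959e-6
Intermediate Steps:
t = 699 (t = 584 - (-350 + 235) = 584 - 1*(-115) = 584 + 115 = 699)
a = -455402 (a = -1052 - 650*699 = -1052 - 454350 = -455402)
1/a = 1/(-455402) = -1/455402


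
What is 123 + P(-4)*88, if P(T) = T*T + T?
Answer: 1179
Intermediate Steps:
P(T) = T + T**2 (P(T) = T**2 + T = T + T**2)
123 + P(-4)*88 = 123 - 4*(1 - 4)*88 = 123 - 4*(-3)*88 = 123 + 12*88 = 123 + 1056 = 1179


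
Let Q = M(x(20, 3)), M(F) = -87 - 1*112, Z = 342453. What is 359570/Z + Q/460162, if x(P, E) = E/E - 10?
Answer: 165392302193/157583857386 ≈ 1.0496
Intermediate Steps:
x(P, E) = -9 (x(P, E) = 1 - 10 = -9)
M(F) = -199 (M(F) = -87 - 112 = -199)
Q = -199
359570/Z + Q/460162 = 359570/342453 - 199/460162 = 165392302193/157583857386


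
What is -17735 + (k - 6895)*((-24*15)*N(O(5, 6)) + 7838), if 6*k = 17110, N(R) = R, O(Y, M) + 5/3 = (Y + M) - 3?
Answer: -67471745/3 ≈ -2.2491e+7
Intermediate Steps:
O(Y, M) = -14/3 + M + Y (O(Y, M) = -5/3 + ((Y + M) - 3) = -5/3 + ((M + Y) - 3) = -5/3 + (-3 + M + Y) = -14/3 + M + Y)
k = 8555/3 (k = (⅙)*17110 = 8555/3 ≈ 2851.7)
-17735 + (k - 6895)*((-24*15)*N(O(5, 6)) + 7838) = -17735 + (8555/3 - 6895)*((-24*15)*(-14/3 + 6 + 5) + 7838) = -17735 - 12130*(-360*19/3 + 7838)/3 = -17735 - 12130*(-2280 + 7838)/3 = -17735 - 12130/3*5558 = -17735 - 67418540/3 = -67471745/3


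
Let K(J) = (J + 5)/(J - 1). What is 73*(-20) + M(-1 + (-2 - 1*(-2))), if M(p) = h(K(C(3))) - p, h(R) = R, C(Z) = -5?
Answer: -1459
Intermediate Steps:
K(J) = (5 + J)/(-1 + J)
M(p) = -p (M(p) = (5 - 5)/(-1 - 5) - p = 0/(-6) - p = -⅙*0 - p = 0 - p = -p)
73*(-20) + M(-1 + (-2 - 1*(-2))) = 73*(-20) - (-1 + (-2 - 1*(-2))) = -1460 - (-1 + (-2 + 2)) = -1460 - (-1 + 0) = -1460 - 1*(-1) = -1460 + 1 = -1459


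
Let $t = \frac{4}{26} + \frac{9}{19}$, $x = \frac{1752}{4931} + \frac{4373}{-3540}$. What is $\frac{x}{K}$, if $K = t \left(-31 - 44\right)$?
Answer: $\frac{3794212201}{202922977500} \approx 0.018698$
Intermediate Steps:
$x = - \frac{15361183}{17455740}$ ($x = 1752 \cdot \frac{1}{4931} + 4373 \left(- \frac{1}{3540}\right) = \frac{1752}{4931} - \frac{4373}{3540} = - \frac{15361183}{17455740} \approx -0.88001$)
$t = \frac{155}{247}$ ($t = 4 \cdot \frac{1}{26} + 9 \cdot \frac{1}{19} = \frac{2}{13} + \frac{9}{19} = \frac{155}{247} \approx 0.62753$)
$K = - \frac{11625}{247}$ ($K = \frac{155 \left(-31 - 44\right)}{247} = \frac{155}{247} \left(-75\right) = - \frac{11625}{247} \approx -47.065$)
$\frac{x}{K} = - \frac{15361183}{17455740 \left(- \frac{11625}{247}\right)} = \left(- \frac{15361183}{17455740}\right) \left(- \frac{247}{11625}\right) = \frac{3794212201}{202922977500}$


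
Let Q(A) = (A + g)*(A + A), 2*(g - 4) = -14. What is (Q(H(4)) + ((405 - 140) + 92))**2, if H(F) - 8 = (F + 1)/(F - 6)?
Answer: 591361/4 ≈ 1.4784e+5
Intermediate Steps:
g = -3 (g = 4 + (1/2)*(-14) = 4 - 7 = -3)
H(F) = 8 + (1 + F)/(-6 + F) (H(F) = 8 + (F + 1)/(F - 6) = 8 + (1 + F)/(-6 + F))
Q(A) = 2*A*(-3 + A) (Q(A) = (A - 3)*(A + A) = (-3 + A)*(2*A) = 2*A*(-3 + A))
(Q(H(4)) + ((405 - 140) + 92))**2 = (2*((-47 + 9*4)/(-6 + 4))*(-3 + (-47 + 9*4)/(-6 + 4)) + ((405 - 140) + 92))**2 = (2*((-47 + 36)/(-2))*(-3 + (-47 + 36)/(-2)) + (265 + 92))**2 = (2*(-1/2*(-11))*(-3 - 1/2*(-11)) + 357)**2 = (2*(11/2)*(-3 + 11/2) + 357)**2 = (2*(11/2)*(5/2) + 357)**2 = (55/2 + 357)**2 = (769/2)**2 = 591361/4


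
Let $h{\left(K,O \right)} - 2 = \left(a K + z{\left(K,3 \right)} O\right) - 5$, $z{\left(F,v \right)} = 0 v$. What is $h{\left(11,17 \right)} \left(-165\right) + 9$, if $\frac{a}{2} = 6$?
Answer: $-21276$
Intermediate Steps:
$a = 12$ ($a = 2 \cdot 6 = 12$)
$z{\left(F,v \right)} = 0$
$h{\left(K,O \right)} = -3 + 12 K$ ($h{\left(K,O \right)} = 2 + \left(\left(12 K + 0 O\right) - 5\right) = 2 + \left(\left(12 K + 0\right) - 5\right) = 2 + \left(12 K - 5\right) = 2 + \left(-5 + 12 K\right) = -3 + 12 K$)
$h{\left(11,17 \right)} \left(-165\right) + 9 = \left(-3 + 12 \cdot 11\right) \left(-165\right) + 9 = \left(-3 + 132\right) \left(-165\right) + 9 = 129 \left(-165\right) + 9 = -21285 + 9 = -21276$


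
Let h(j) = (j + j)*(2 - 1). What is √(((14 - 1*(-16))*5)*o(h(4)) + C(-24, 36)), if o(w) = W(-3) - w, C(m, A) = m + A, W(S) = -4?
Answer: 2*I*√447 ≈ 42.285*I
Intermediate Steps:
C(m, A) = A + m
h(j) = 2*j (h(j) = (2*j)*1 = 2*j)
o(w) = -4 - w
√(((14 - 1*(-16))*5)*o(h(4)) + C(-24, 36)) = √(((14 - 1*(-16))*5)*(-4 - 2*4) + (36 - 24)) = √(((14 + 16)*5)*(-4 - 1*8) + 12) = √((30*5)*(-4 - 8) + 12) = √(150*(-12) + 12) = √(-1800 + 12) = √(-1788) = 2*I*√447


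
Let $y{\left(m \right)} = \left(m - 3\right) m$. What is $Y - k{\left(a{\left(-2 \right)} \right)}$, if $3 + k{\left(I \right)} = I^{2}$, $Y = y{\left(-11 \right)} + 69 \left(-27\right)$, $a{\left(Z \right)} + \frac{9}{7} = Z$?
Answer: $- \frac{84123}{49} \approx -1716.8$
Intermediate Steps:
$a{\left(Z \right)} = - \frac{9}{7} + Z$
$y{\left(m \right)} = m \left(-3 + m\right)$ ($y{\left(m \right)} = \left(-3 + m\right) m = m \left(-3 + m\right)$)
$Y = -1709$ ($Y = - 11 \left(-3 - 11\right) + 69 \left(-27\right) = \left(-11\right) \left(-14\right) - 1863 = 154 - 1863 = -1709$)
$k{\left(I \right)} = -3 + I^{2}$
$Y - k{\left(a{\left(-2 \right)} \right)} = -1709 - \left(-3 + \left(- \frac{9}{7} - 2\right)^{2}\right) = -1709 - \left(-3 + \left(- \frac{23}{7}\right)^{2}\right) = -1709 - \left(-3 + \frac{529}{49}\right) = -1709 - \frac{382}{49} = - \frac{84123}{49}$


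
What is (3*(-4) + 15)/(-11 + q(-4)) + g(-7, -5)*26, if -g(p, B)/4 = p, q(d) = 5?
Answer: 1455/2 ≈ 727.50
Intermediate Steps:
g(p, B) = -4*p
(3*(-4) + 15)/(-11 + q(-4)) + g(-7, -5)*26 = (3*(-4) + 15)/(-11 + 5) - 4*(-7)*26 = (-12 + 15)/(-6) + 28*26 = 3*(-⅙) + 728 = -½ + 728 = 1455/2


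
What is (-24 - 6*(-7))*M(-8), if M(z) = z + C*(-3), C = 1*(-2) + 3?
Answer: -198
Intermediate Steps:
C = 1 (C = -2 + 3 = 1)
M(z) = -3 + z (M(z) = z + 1*(-3) = z - 3 = -3 + z)
(-24 - 6*(-7))*M(-8) = (-24 - 6*(-7))*(-3 - 8) = (-24 + 42)*(-11) = 18*(-11) = -198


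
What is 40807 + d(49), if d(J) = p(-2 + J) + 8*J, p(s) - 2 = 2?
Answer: 41203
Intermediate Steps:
p(s) = 4 (p(s) = 2 + 2 = 4)
d(J) = 4 + 8*J
40807 + d(49) = 40807 + (4 + 8*49) = 40807 + (4 + 392) = 40807 + 396 = 41203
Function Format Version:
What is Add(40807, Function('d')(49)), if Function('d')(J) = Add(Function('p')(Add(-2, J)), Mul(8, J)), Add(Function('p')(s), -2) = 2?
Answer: 41203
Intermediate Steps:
Function('p')(s) = 4 (Function('p')(s) = Add(2, 2) = 4)
Function('d')(J) = Add(4, Mul(8, J))
Add(40807, Function('d')(49)) = Add(40807, Add(4, Mul(8, 49))) = Add(40807, Add(4, 392)) = Add(40807, 396) = 41203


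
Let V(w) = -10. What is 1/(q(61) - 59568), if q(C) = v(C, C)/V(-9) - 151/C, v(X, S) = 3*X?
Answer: -610/36349153 ≈ -1.6782e-5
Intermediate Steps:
q(C) = -151/C - 3*C/10 (q(C) = (3*C)/(-10) - 151/C = (3*C)*(-⅒) - 151/C = -3*C/10 - 151/C = -151/C - 3*C/10)
1/(q(61) - 59568) = 1/((-151/61 - 3/10*61) - 59568) = 1/((-151*1/61 - 183/10) - 59568) = 1/((-151/61 - 183/10) - 59568) = 1/(-12673/610 - 59568) = 1/(-36349153/610) = -610/36349153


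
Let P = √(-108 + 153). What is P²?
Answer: 45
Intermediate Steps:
P = 3*√5 (P = √45 = 3*√5 ≈ 6.7082)
P² = (3*√5)² = 45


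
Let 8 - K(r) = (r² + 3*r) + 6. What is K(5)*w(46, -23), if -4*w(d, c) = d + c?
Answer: 437/2 ≈ 218.50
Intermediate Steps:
w(d, c) = -c/4 - d/4 (w(d, c) = -(d + c)/4 = -(c + d)/4 = -c/4 - d/4)
K(r) = 2 - r² - 3*r (K(r) = 8 - ((r² + 3*r) + 6) = 8 - (6 + r² + 3*r) = 8 + (-6 - r² - 3*r) = 2 - r² - 3*r)
K(5)*w(46, -23) = (2 - 1*5² - 3*5)*(-¼*(-23) - ¼*46) = (2 - 1*25 - 15)*(23/4 - 23/2) = (2 - 25 - 15)*(-23/4) = -38*(-23/4) = 437/2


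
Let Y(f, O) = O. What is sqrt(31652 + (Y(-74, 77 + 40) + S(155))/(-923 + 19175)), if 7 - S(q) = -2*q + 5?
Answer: sqrt(192570911)/78 ≈ 177.91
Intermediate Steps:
S(q) = 2 + 2*q (S(q) = 7 - (-2*q + 5) = 7 - (5 - 2*q) = 7 + (-5 + 2*q) = 2 + 2*q)
sqrt(31652 + (Y(-74, 77 + 40) + S(155))/(-923 + 19175)) = sqrt(31652 + ((77 + 40) + (2 + 2*155))/(-923 + 19175)) = sqrt(31652 + (117 + (2 + 310))/18252) = sqrt(31652 + (117 + 312)*(1/18252)) = sqrt(31652 + 429*(1/18252)) = sqrt(31652 + 11/468) = sqrt(14813147/468) = sqrt(192570911)/78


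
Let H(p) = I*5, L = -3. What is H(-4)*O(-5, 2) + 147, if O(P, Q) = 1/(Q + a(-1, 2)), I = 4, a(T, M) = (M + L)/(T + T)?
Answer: 155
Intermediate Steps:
a(T, M) = (-3 + M)/(2*T) (a(T, M) = (M - 3)/(T + T) = (-3 + M)/((2*T)) = (-3 + M)*(1/(2*T)) = (-3 + M)/(2*T))
O(P, Q) = 1/(1/2 + Q) (O(P, Q) = 1/(Q + (1/2)*(-3 + 2)/(-1)) = 1/(Q + (1/2)*(-1)*(-1)) = 1/(Q + 1/2) = 1/(1/2 + Q))
H(p) = 20 (H(p) = 4*5 = 20)
H(-4)*O(-5, 2) + 147 = 20*(2/(1 + 2*2)) + 147 = 20*(2/(1 + 4)) + 147 = 20*(2/5) + 147 = 8 + 147 = 155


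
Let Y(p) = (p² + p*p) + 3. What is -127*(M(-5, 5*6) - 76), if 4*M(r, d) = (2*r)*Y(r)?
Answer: 52959/2 ≈ 26480.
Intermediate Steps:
Y(p) = 3 + 2*p² (Y(p) = (p² + p²) + 3 = 2*p² + 3 = 3 + 2*p²)
M(r, d) = r*(3 + 2*r²)/2 (M(r, d) = ((2*r)*(3 + 2*r²))/4 = (2*r*(3 + 2*r²))/4 = r*(3 + 2*r²)/2)
-127*(M(-5, 5*6) - 76) = -127*(-5*(3/2 + (-5)²) - 76) = -127*(-5*(3/2 + 25) - 76) = -127*(-5*53/2 - 76) = -127*(-265/2 - 76) = -127*(-417/2) = 52959/2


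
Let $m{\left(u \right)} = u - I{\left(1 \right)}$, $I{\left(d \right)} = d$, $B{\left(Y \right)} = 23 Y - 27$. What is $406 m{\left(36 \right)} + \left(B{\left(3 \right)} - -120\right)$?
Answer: $14372$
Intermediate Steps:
$B{\left(Y \right)} = -27 + 23 Y$
$m{\left(u \right)} = -1 + u$ ($m{\left(u \right)} = u - 1 = -1 + u$)
$406 m{\left(36 \right)} + \left(B{\left(3 \right)} - -120\right) = 406 \left(-1 + 36\right) + \left(\left(-27 + 23 \cdot 3\right) - -120\right) = 406 \cdot 35 + \left(\left(-27 + 69\right) + 120\right) = 14210 + \left(42 + 120\right) = 14210 + 162 = 14372$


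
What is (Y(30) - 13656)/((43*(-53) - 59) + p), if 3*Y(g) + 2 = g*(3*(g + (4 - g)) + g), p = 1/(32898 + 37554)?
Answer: 186509928/32943355 ≈ 5.6615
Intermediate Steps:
p = 1/70452 ≈ 1.4194e-5
Y(g) = -2/3 + g*(12 + g)/3 (Y(g) = -2/3 + (g*(3*(g + (4 - g)) + g))/3 = -2/3 + (g*(3*4 + g))/3 = -2/3 + (g*(12 + g))/3 = -2/3 + g*(12 + g)/3)
(Y(30) - 13656)/((43*(-53) - 59) + p) = ((-2/3 + 4*30 + (1/3)*30**2) - 13656)/((43*(-53) - 59) + 1/70452) = ((-2/3 + 120 + (1/3)*900) - 13656)/((-2279 - 59) + 1/70452) = ((-2/3 + 120 + 300) - 13656)/(-2338 + 1/70452) = (1258/3 - 13656)/(-164716775/70452) = -39710/3*(-70452/164716775) = 186509928/32943355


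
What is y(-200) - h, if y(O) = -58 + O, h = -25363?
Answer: 25105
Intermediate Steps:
y(-200) - h = (-58 - 200) - 1*(-25363) = -258 + 25363 = 25105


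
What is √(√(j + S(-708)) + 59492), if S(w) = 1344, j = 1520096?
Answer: 2*√(14873 + √95090) ≈ 246.43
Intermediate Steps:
√(√(j + S(-708)) + 59492) = √(√(1520096 + 1344) + 59492) = √(√1521440 + 59492) = √(4*√95090 + 59492) = √(59492 + 4*√95090)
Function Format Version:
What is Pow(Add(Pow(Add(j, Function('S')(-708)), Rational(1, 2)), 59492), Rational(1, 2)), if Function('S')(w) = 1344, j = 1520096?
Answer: Mul(2, Pow(Add(14873, Pow(95090, Rational(1, 2))), Rational(1, 2))) ≈ 246.43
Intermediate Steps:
Pow(Add(Pow(Add(j, Function('S')(-708)), Rational(1, 2)), 59492), Rational(1, 2)) = Pow(Add(Pow(Add(1520096, 1344), Rational(1, 2)), 59492), Rational(1, 2)) = Pow(Add(Pow(1521440, Rational(1, 2)), 59492), Rational(1, 2)) = Pow(Add(Mul(4, Pow(95090, Rational(1, 2))), 59492), Rational(1, 2)) = Pow(Add(59492, Mul(4, Pow(95090, Rational(1, 2)))), Rational(1, 2))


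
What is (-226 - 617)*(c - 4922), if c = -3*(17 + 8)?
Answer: 4212471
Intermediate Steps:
c = -75 (c = -3*25 = -75)
(-226 - 617)*(c - 4922) = (-226 - 617)*(-75 - 4922) = -843*(-4997) = 4212471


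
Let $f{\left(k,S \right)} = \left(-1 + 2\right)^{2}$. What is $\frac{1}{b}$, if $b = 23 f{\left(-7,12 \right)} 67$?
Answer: $\frac{1}{1541} \approx 0.00064893$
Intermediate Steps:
$f{\left(k,S \right)} = 1$ ($f{\left(k,S \right)} = 1^{2} = 1$)
$b = 1541$ ($b = 23 \cdot 1 \cdot 67 = 23 \cdot 67 = 1541$)
$\frac{1}{b} = \frac{1}{1541}$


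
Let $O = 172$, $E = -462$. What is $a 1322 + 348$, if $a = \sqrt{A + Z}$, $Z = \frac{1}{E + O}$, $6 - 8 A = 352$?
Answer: $348 + \frac{661 i \sqrt{3637615}}{145} \approx 348.0 + 8694.4 i$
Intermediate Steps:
$A = - \frac{173}{4}$ ($A = \frac{3}{4} - 44 = - \frac{173}{4} \approx -43.25$)
$Z = - \frac{1}{290}$ ($Z = \frac{1}{-462 + 172} = \frac{1}{-290} = - \frac{1}{290} \approx -0.0034483$)
$a = \frac{i \sqrt{3637615}}{290}$ ($a = \sqrt{- \frac{173}{4} - \frac{1}{290}} = \sqrt{- \frac{25087}{580}} = \frac{i \sqrt{3637615}}{290} \approx 6.5767 i$)
$a 1322 + 348 = \frac{i \sqrt{3637615}}{290} \cdot 1322 + 348 = \frac{661 i \sqrt{3637615}}{145} + 348 = 348 + \frac{661 i \sqrt{3637615}}{145}$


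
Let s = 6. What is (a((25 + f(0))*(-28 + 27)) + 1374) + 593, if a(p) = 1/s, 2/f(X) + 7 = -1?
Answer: 11803/6 ≈ 1967.2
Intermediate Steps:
f(X) = -¼ (f(X) = 2/(-7 - 1) = 2/(-8) = 2*(-⅛) = -¼)
a(p) = ⅙ (a(p) = 1/6 = ⅙)
(a((25 + f(0))*(-28 + 27)) + 1374) + 593 = (⅙ + 1374) + 593 = 8245/6 + 593 = 11803/6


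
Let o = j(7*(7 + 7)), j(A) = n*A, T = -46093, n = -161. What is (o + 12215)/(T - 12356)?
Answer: 3563/58449 ≈ 0.060959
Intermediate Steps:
j(A) = -161*A
o = -15778 (o = -1127*(7 + 7) = -1127*14 = -161*98 = -15778)
(o + 12215)/(T - 12356) = (-15778 + 12215)/(-46093 - 12356) = -3563/(-58449) = -3563*(-1/58449) = 3563/58449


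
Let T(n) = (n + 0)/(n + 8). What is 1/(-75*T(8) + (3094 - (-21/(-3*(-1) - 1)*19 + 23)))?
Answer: 1/3233 ≈ 0.00030931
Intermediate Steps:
T(n) = n/(8 + n)
1/(-75*T(8) + (3094 - (-21/(-3*(-1) - 1)*19 + 23))) = 1/(-600/(8 + 8) + (3094 - (-21/(-3*(-1) - 1)*19 + 23))) = 1/(-600/16 + (3094 - (-21/(3 - 1)*19 + 23))) = 1/(-600/16 + (3094 - (-21/2*19 + 23))) = 1/(-75*½ + (3094 - (-21*½*19 + 23))) = 1/(-75/2 + (3094 - (-21/2*19 + 23))) = 1/(-75/2 + (3094 - (-399/2 + 23))) = 1/(-75/2 + (3094 - 1*(-353/2))) = 1/(-75/2 + (3094 + 353/2)) = 1/(-75/2 + 6541/2) = 1/3233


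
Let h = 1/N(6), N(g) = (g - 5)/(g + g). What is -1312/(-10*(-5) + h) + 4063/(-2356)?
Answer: -53919/2356 ≈ -22.886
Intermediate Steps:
N(g) = (-5 + g)/(2*g) (N(g) = (-5 + g)/((2*g)) = (-5 + g)*(1/(2*g)) = (-5 + g)/(2*g))
h = 12 (h = 1/((1/2)*(-5 + 6)/6) = 1/((1/2)*(1/6)*1) = 1/(1/12) = 12)
-1312/(-10*(-5) + h) + 4063/(-2356) = -1312/(-10*(-5) + 12) + 4063/(-2356) = -1312/(50 + 12) + 4063*(-1/2356) = -1312/62 - 4063/2356 = -1312*1/62 - 4063/2356 = -656/31 - 4063/2356 = -53919/2356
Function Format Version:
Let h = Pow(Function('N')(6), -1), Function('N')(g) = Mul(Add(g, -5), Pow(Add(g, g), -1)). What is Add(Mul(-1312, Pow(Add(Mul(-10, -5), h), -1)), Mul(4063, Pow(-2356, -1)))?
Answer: Rational(-53919, 2356) ≈ -22.886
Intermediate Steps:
Function('N')(g) = Mul(Rational(1, 2), Pow(g, -1), Add(-5, g)) (Function('N')(g) = Mul(Add(-5, g), Pow(Mul(2, g), -1)) = Mul(Add(-5, g), Mul(Rational(1, 2), Pow(g, -1))) = Mul(Rational(1, 2), Pow(g, -1), Add(-5, g)))
h = 12 (h = Pow(Mul(Rational(1, 2), Pow(6, -1), Add(-5, 6)), -1) = Pow(Mul(Rational(1, 2), Rational(1, 6), 1), -1) = Pow(Rational(1, 12), -1) = 12)
Add(Mul(-1312, Pow(Add(Mul(-10, -5), h), -1)), Mul(4063, Pow(-2356, -1))) = Add(Mul(-1312, Pow(Add(Mul(-10, -5), 12), -1)), Mul(4063, Pow(-2356, -1))) = Add(Mul(-1312, Pow(Add(50, 12), -1)), Mul(4063, Rational(-1, 2356))) = Add(Mul(-1312, Pow(62, -1)), Rational(-4063, 2356)) = Add(Mul(-1312, Rational(1, 62)), Rational(-4063, 2356)) = Add(Rational(-656, 31), Rational(-4063, 2356)) = Rational(-53919, 2356)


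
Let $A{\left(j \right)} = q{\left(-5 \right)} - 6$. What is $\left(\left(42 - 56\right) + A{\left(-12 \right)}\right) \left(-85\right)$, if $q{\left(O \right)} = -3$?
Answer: $1955$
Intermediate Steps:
$A{\left(j \right)} = -9$ ($A{\left(j \right)} = -3 - 6 = -9$)
$\left(\left(42 - 56\right) + A{\left(-12 \right)}\right) \left(-85\right) = \left(\left(42 - 56\right) - 9\right) \left(-85\right) = \left(-14 - 9\right) \left(-85\right) = \left(-23\right) \left(-85\right) = 1955$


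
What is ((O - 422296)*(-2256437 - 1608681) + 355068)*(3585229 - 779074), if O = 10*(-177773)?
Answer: 23861747438339077080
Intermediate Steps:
O = -1777730
((O - 422296)*(-2256437 - 1608681) + 355068)*(3585229 - 779074) = ((-1777730 - 422296)*(-2256437 - 1608681) + 355068)*(3585229 - 779074) = (-2200026*(-3865118) + 355068)*2806155 = (8503360093068 + 355068)*2806155 = 8503360448136*2806155 = 23861747438339077080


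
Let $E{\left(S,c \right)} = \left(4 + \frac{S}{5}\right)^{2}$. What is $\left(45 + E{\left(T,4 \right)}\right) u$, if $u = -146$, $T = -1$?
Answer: $- \frac{216956}{25} \approx -8678.2$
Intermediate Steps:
$E{\left(S,c \right)} = \left(4 + \frac{S}{5}\right)^{2}$ ($E{\left(S,c \right)} = \left(4 + S \frac{1}{5}\right)^{2} = \left(4 + \frac{S}{5}\right)^{2}$)
$\left(45 + E{\left(T,4 \right)}\right) u = \left(45 + \frac{\left(20 - 1\right)^{2}}{25}\right) \left(-146\right) = \left(45 + \frac{19^{2}}{25}\right) \left(-146\right) = \left(45 + \frac{1}{25} \cdot 361\right) \left(-146\right) = \left(45 + \frac{361}{25}\right) \left(-146\right) = \frac{1486}{25} \left(-146\right) = - \frac{216956}{25}$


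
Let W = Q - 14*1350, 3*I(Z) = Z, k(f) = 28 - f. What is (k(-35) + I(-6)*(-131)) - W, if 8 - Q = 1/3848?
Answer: 73947017/3848 ≈ 19217.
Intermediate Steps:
I(Z) = Z/3
Q = 30783/3848 (Q = 8 - 1/3848 = 30783/3848 ≈ 7.9997)
W = -72696417/3848 (W = 30783/3848 - 14*1350 = 30783/3848 - 1*18900 = 30783/3848 - 18900 = -72696417/3848 ≈ -18892.)
(k(-35) + I(-6)*(-131)) - W = ((28 - 1*(-35)) + ((⅓)*(-6))*(-131)) - 1*(-72696417/3848) = ((28 + 35) - 2*(-131)) + 72696417/3848 = (63 + 262) + 72696417/3848 = 325 + 72696417/3848 = 73947017/3848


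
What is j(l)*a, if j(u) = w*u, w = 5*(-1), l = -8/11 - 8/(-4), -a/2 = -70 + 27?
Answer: -6020/11 ≈ -547.27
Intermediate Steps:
a = 86 (a = -2*(-70 + 27) = -2*(-43) = 86)
l = 14/11 (l = -8*1/11 - 8*(-¼) = -8/11 + 2 = 14/11 ≈ 1.2727)
w = -5
j(u) = -5*u
j(l)*a = -5*14/11*86 = -70/11*86 = -6020/11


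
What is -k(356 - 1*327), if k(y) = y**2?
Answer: -841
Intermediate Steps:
-k(356 - 1*327) = -(356 - 1*327)**2 = -(356 - 327)**2 = -1*29**2 = -1*841 = -841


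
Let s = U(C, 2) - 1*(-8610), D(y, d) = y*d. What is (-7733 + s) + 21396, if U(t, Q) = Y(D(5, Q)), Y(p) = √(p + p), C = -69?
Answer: 22273 + 2*√5 ≈ 22277.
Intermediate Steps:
D(y, d) = d*y
Y(p) = √2*√p (Y(p) = √(2*p) = √2*√p)
U(t, Q) = √10*√Q (U(t, Q) = √2*√(Q*5) = √2*√(5*Q) = √2*(√5*√Q) = √10*√Q)
s = 8610 + 2*√5 (s = √10*√2 - 1*(-8610) = 2*√5 + 8610 = 8610 + 2*√5 ≈ 8614.5)
(-7733 + s) + 21396 = (-7733 + (8610 + 2*√5)) + 21396 = (877 + 2*√5) + 21396 = 22273 + 2*√5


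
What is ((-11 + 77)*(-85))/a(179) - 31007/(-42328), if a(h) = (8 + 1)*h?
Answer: -62502601/22730136 ≈ -2.7498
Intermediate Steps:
a(h) = 9*h
((-11 + 77)*(-85))/a(179) - 31007/(-42328) = ((-11 + 77)*(-85))/((9*179)) - 31007/(-42328) = (66*(-85))/1611 - 31007*(-1/42328) = -5610*1/1611 + 31007/42328 = -1870/537 + 31007/42328 = -62502601/22730136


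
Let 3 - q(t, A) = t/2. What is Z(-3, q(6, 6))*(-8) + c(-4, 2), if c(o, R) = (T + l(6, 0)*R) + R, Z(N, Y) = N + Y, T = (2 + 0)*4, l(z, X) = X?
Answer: 34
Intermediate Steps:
T = 8 (T = 2*4 = 8)
q(t, A) = 3 - t/2
c(o, R) = 8 + R (c(o, R) = (8 + 0*R) + R = (8 + 0) + R = 8 + R)
Z(-3, q(6, 6))*(-8) + c(-4, 2) = (-3 + (3 - ½*6))*(-8) + (8 + 2) = (-3 + (3 - 3))*(-8) + 10 = (-3 + 0)*(-8) + 10 = -3*(-8) + 10 = 24 + 10 = 34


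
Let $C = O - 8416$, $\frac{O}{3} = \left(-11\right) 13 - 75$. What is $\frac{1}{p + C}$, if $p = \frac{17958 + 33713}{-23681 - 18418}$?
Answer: $- \frac{42099}{381889601} \approx -0.00011024$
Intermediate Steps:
$O = -654$ ($O = 3 \left(\left(-11\right) 13 - 75\right) = 3 \left(-143 - 75\right) = 3 \left(-218\right) = -654$)
$C = -9070$ ($C = -654 - 8416 = -9070$)
$p = - \frac{51671}{42099}$ ($p = \frac{51671}{-42099} = 51671 \left(- \frac{1}{42099}\right) = - \frac{51671}{42099} \approx -1.2274$)
$\frac{1}{p + C} = \frac{1}{- \frac{51671}{42099} - 9070} = \frac{1}{- \frac{381889601}{42099}} = - \frac{42099}{381889601}$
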